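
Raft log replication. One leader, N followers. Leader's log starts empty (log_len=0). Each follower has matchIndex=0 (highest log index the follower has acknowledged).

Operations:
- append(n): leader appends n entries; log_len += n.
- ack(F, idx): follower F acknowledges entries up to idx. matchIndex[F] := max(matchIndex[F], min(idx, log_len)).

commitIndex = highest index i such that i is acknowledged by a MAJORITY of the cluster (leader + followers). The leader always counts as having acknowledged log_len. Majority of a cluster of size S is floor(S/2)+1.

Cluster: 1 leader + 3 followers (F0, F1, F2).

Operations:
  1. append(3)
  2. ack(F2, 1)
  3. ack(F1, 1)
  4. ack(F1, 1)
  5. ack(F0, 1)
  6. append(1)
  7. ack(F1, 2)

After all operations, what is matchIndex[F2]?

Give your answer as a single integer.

Op 1: append 3 -> log_len=3
Op 2: F2 acks idx 1 -> match: F0=0 F1=0 F2=1; commitIndex=0
Op 3: F1 acks idx 1 -> match: F0=0 F1=1 F2=1; commitIndex=1
Op 4: F1 acks idx 1 -> match: F0=0 F1=1 F2=1; commitIndex=1
Op 5: F0 acks idx 1 -> match: F0=1 F1=1 F2=1; commitIndex=1
Op 6: append 1 -> log_len=4
Op 7: F1 acks idx 2 -> match: F0=1 F1=2 F2=1; commitIndex=1

Answer: 1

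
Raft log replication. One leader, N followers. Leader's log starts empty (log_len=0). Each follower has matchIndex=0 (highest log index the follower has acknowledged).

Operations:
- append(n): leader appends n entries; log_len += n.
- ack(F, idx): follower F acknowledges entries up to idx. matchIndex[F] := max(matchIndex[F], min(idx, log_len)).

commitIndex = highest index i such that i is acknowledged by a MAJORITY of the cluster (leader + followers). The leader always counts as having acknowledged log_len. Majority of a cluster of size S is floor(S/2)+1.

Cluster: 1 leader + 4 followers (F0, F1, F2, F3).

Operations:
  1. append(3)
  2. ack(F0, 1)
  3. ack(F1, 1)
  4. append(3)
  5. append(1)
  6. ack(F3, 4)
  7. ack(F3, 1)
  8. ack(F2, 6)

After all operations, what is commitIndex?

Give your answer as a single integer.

Op 1: append 3 -> log_len=3
Op 2: F0 acks idx 1 -> match: F0=1 F1=0 F2=0 F3=0; commitIndex=0
Op 3: F1 acks idx 1 -> match: F0=1 F1=1 F2=0 F3=0; commitIndex=1
Op 4: append 3 -> log_len=6
Op 5: append 1 -> log_len=7
Op 6: F3 acks idx 4 -> match: F0=1 F1=1 F2=0 F3=4; commitIndex=1
Op 7: F3 acks idx 1 -> match: F0=1 F1=1 F2=0 F3=4; commitIndex=1
Op 8: F2 acks idx 6 -> match: F0=1 F1=1 F2=6 F3=4; commitIndex=4

Answer: 4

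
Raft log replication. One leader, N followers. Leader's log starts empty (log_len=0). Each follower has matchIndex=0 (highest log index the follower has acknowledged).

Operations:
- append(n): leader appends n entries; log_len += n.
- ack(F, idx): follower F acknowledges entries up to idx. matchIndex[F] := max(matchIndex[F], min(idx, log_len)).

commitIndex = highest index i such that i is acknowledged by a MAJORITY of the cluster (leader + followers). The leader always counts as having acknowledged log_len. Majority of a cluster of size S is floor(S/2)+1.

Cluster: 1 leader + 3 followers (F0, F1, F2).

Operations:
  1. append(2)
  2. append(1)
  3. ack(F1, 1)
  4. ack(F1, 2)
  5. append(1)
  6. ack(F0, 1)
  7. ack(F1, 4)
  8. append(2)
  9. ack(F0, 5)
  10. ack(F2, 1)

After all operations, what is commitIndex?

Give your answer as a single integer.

Op 1: append 2 -> log_len=2
Op 2: append 1 -> log_len=3
Op 3: F1 acks idx 1 -> match: F0=0 F1=1 F2=0; commitIndex=0
Op 4: F1 acks idx 2 -> match: F0=0 F1=2 F2=0; commitIndex=0
Op 5: append 1 -> log_len=4
Op 6: F0 acks idx 1 -> match: F0=1 F1=2 F2=0; commitIndex=1
Op 7: F1 acks idx 4 -> match: F0=1 F1=4 F2=0; commitIndex=1
Op 8: append 2 -> log_len=6
Op 9: F0 acks idx 5 -> match: F0=5 F1=4 F2=0; commitIndex=4
Op 10: F2 acks idx 1 -> match: F0=5 F1=4 F2=1; commitIndex=4

Answer: 4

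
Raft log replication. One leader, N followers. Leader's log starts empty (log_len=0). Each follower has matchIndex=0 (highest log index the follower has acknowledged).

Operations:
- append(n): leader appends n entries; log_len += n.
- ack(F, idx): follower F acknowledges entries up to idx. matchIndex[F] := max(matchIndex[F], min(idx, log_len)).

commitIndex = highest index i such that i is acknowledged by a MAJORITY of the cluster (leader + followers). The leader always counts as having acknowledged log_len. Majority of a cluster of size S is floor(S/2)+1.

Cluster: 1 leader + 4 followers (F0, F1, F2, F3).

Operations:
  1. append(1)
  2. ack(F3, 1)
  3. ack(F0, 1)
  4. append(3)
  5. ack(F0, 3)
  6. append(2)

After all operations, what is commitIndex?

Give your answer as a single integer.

Answer: 1

Derivation:
Op 1: append 1 -> log_len=1
Op 2: F3 acks idx 1 -> match: F0=0 F1=0 F2=0 F3=1; commitIndex=0
Op 3: F0 acks idx 1 -> match: F0=1 F1=0 F2=0 F3=1; commitIndex=1
Op 4: append 3 -> log_len=4
Op 5: F0 acks idx 3 -> match: F0=3 F1=0 F2=0 F3=1; commitIndex=1
Op 6: append 2 -> log_len=6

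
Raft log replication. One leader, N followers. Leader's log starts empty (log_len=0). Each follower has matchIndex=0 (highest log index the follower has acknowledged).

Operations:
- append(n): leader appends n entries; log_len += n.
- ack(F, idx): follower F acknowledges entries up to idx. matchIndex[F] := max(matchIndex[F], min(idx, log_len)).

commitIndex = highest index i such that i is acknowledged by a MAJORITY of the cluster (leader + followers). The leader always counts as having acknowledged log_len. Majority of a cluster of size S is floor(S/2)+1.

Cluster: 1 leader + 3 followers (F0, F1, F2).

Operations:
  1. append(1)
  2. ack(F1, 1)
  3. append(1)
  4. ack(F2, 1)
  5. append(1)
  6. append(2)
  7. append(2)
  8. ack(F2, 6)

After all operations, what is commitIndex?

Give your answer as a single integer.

Op 1: append 1 -> log_len=1
Op 2: F1 acks idx 1 -> match: F0=0 F1=1 F2=0; commitIndex=0
Op 3: append 1 -> log_len=2
Op 4: F2 acks idx 1 -> match: F0=0 F1=1 F2=1; commitIndex=1
Op 5: append 1 -> log_len=3
Op 6: append 2 -> log_len=5
Op 7: append 2 -> log_len=7
Op 8: F2 acks idx 6 -> match: F0=0 F1=1 F2=6; commitIndex=1

Answer: 1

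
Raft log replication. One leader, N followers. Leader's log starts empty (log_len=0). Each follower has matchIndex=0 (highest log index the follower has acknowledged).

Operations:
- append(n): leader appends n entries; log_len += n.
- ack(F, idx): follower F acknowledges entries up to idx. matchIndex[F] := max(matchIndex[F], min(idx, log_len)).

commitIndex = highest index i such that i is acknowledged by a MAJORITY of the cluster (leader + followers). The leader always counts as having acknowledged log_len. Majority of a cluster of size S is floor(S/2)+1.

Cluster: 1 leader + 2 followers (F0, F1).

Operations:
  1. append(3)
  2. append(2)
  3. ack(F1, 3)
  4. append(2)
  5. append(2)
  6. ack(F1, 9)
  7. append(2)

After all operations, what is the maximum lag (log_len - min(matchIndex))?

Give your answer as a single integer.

Answer: 11

Derivation:
Op 1: append 3 -> log_len=3
Op 2: append 2 -> log_len=5
Op 3: F1 acks idx 3 -> match: F0=0 F1=3; commitIndex=3
Op 4: append 2 -> log_len=7
Op 5: append 2 -> log_len=9
Op 6: F1 acks idx 9 -> match: F0=0 F1=9; commitIndex=9
Op 7: append 2 -> log_len=11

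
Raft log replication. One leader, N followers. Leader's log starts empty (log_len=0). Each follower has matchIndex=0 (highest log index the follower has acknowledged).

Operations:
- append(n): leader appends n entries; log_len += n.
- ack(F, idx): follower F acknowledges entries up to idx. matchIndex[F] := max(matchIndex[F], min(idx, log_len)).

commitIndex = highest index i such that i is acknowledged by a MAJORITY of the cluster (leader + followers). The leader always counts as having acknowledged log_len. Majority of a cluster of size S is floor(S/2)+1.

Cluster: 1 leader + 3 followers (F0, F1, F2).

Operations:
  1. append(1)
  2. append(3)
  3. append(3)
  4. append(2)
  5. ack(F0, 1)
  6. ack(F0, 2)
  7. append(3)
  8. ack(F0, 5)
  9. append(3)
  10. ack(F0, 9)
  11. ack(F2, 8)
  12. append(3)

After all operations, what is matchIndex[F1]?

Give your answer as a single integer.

Op 1: append 1 -> log_len=1
Op 2: append 3 -> log_len=4
Op 3: append 3 -> log_len=7
Op 4: append 2 -> log_len=9
Op 5: F0 acks idx 1 -> match: F0=1 F1=0 F2=0; commitIndex=0
Op 6: F0 acks idx 2 -> match: F0=2 F1=0 F2=0; commitIndex=0
Op 7: append 3 -> log_len=12
Op 8: F0 acks idx 5 -> match: F0=5 F1=0 F2=0; commitIndex=0
Op 9: append 3 -> log_len=15
Op 10: F0 acks idx 9 -> match: F0=9 F1=0 F2=0; commitIndex=0
Op 11: F2 acks idx 8 -> match: F0=9 F1=0 F2=8; commitIndex=8
Op 12: append 3 -> log_len=18

Answer: 0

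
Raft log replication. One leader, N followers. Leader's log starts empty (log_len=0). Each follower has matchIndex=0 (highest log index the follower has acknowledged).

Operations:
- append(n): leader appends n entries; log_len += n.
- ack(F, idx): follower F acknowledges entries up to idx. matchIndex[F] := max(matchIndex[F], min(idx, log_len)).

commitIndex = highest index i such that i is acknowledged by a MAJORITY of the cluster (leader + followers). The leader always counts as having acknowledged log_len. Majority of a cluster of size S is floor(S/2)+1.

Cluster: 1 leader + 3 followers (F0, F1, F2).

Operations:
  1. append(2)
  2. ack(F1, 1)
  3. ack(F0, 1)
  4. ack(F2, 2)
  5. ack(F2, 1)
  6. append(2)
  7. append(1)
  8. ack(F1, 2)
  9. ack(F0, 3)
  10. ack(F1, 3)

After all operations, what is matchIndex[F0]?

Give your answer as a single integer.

Op 1: append 2 -> log_len=2
Op 2: F1 acks idx 1 -> match: F0=0 F1=1 F2=0; commitIndex=0
Op 3: F0 acks idx 1 -> match: F0=1 F1=1 F2=0; commitIndex=1
Op 4: F2 acks idx 2 -> match: F0=1 F1=1 F2=2; commitIndex=1
Op 5: F2 acks idx 1 -> match: F0=1 F1=1 F2=2; commitIndex=1
Op 6: append 2 -> log_len=4
Op 7: append 1 -> log_len=5
Op 8: F1 acks idx 2 -> match: F0=1 F1=2 F2=2; commitIndex=2
Op 9: F0 acks idx 3 -> match: F0=3 F1=2 F2=2; commitIndex=2
Op 10: F1 acks idx 3 -> match: F0=3 F1=3 F2=2; commitIndex=3

Answer: 3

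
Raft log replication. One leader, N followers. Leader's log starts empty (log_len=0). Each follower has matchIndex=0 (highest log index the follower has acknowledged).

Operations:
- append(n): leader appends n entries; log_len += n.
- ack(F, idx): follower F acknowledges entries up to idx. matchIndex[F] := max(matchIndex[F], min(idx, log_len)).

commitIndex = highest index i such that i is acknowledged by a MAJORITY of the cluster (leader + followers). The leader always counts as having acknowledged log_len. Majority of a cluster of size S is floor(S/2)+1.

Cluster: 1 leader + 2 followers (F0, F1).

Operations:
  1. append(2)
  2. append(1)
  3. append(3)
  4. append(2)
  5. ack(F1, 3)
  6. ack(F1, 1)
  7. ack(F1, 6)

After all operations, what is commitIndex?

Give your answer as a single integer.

Op 1: append 2 -> log_len=2
Op 2: append 1 -> log_len=3
Op 3: append 3 -> log_len=6
Op 4: append 2 -> log_len=8
Op 5: F1 acks idx 3 -> match: F0=0 F1=3; commitIndex=3
Op 6: F1 acks idx 1 -> match: F0=0 F1=3; commitIndex=3
Op 7: F1 acks idx 6 -> match: F0=0 F1=6; commitIndex=6

Answer: 6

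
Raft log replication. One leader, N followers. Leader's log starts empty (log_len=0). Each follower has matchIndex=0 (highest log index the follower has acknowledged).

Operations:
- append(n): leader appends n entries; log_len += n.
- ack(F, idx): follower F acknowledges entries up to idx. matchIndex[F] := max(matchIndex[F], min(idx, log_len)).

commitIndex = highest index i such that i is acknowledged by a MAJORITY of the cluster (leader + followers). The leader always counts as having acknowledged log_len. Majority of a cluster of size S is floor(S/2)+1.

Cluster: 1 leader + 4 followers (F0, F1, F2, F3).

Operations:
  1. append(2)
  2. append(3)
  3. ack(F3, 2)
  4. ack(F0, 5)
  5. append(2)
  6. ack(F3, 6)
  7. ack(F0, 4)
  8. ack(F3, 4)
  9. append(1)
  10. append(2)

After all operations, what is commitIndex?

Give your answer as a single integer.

Op 1: append 2 -> log_len=2
Op 2: append 3 -> log_len=5
Op 3: F3 acks idx 2 -> match: F0=0 F1=0 F2=0 F3=2; commitIndex=0
Op 4: F0 acks idx 5 -> match: F0=5 F1=0 F2=0 F3=2; commitIndex=2
Op 5: append 2 -> log_len=7
Op 6: F3 acks idx 6 -> match: F0=5 F1=0 F2=0 F3=6; commitIndex=5
Op 7: F0 acks idx 4 -> match: F0=5 F1=0 F2=0 F3=6; commitIndex=5
Op 8: F3 acks idx 4 -> match: F0=5 F1=0 F2=0 F3=6; commitIndex=5
Op 9: append 1 -> log_len=8
Op 10: append 2 -> log_len=10

Answer: 5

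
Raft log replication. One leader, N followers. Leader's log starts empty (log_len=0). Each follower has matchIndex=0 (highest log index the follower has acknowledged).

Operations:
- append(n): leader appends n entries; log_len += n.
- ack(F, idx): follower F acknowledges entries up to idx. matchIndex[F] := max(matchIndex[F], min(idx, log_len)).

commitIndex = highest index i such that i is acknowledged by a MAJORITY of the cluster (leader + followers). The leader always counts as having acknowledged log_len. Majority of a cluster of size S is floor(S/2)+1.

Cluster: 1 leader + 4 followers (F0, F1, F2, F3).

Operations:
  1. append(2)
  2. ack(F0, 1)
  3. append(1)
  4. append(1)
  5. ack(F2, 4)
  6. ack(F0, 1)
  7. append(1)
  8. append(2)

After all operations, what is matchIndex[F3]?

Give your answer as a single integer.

Op 1: append 2 -> log_len=2
Op 2: F0 acks idx 1 -> match: F0=1 F1=0 F2=0 F3=0; commitIndex=0
Op 3: append 1 -> log_len=3
Op 4: append 1 -> log_len=4
Op 5: F2 acks idx 4 -> match: F0=1 F1=0 F2=4 F3=0; commitIndex=1
Op 6: F0 acks idx 1 -> match: F0=1 F1=0 F2=4 F3=0; commitIndex=1
Op 7: append 1 -> log_len=5
Op 8: append 2 -> log_len=7

Answer: 0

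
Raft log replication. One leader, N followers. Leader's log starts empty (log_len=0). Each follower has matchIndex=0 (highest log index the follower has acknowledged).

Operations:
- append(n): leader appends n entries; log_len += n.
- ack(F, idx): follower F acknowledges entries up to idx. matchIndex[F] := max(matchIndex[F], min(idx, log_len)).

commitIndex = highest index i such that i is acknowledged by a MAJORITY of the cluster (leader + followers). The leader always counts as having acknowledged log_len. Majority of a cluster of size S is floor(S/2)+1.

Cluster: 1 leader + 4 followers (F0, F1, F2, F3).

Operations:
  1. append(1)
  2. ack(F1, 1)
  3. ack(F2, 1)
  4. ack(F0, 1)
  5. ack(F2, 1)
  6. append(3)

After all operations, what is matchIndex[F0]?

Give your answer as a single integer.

Answer: 1

Derivation:
Op 1: append 1 -> log_len=1
Op 2: F1 acks idx 1 -> match: F0=0 F1=1 F2=0 F3=0; commitIndex=0
Op 3: F2 acks idx 1 -> match: F0=0 F1=1 F2=1 F3=0; commitIndex=1
Op 4: F0 acks idx 1 -> match: F0=1 F1=1 F2=1 F3=0; commitIndex=1
Op 5: F2 acks idx 1 -> match: F0=1 F1=1 F2=1 F3=0; commitIndex=1
Op 6: append 3 -> log_len=4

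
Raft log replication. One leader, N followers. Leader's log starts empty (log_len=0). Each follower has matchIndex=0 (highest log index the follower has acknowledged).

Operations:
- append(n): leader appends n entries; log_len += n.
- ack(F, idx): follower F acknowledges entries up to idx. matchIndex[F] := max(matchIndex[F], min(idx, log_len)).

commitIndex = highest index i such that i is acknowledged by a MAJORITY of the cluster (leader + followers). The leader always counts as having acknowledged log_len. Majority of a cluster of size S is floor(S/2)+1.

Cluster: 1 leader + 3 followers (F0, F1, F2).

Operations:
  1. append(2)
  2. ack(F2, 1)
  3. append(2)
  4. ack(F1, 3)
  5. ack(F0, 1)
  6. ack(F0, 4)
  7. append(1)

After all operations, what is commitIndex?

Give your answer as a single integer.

Answer: 3

Derivation:
Op 1: append 2 -> log_len=2
Op 2: F2 acks idx 1 -> match: F0=0 F1=0 F2=1; commitIndex=0
Op 3: append 2 -> log_len=4
Op 4: F1 acks idx 3 -> match: F0=0 F1=3 F2=1; commitIndex=1
Op 5: F0 acks idx 1 -> match: F0=1 F1=3 F2=1; commitIndex=1
Op 6: F0 acks idx 4 -> match: F0=4 F1=3 F2=1; commitIndex=3
Op 7: append 1 -> log_len=5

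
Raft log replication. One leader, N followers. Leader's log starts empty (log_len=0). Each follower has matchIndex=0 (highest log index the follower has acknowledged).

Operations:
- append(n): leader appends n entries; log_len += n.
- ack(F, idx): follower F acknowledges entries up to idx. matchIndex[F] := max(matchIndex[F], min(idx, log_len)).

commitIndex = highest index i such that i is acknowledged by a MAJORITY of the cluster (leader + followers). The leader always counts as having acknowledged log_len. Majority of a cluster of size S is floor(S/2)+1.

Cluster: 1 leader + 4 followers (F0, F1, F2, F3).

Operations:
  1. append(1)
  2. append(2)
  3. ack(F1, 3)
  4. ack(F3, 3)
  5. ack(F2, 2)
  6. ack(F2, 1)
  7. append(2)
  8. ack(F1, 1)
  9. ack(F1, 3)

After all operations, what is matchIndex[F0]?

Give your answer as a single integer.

Answer: 0

Derivation:
Op 1: append 1 -> log_len=1
Op 2: append 2 -> log_len=3
Op 3: F1 acks idx 3 -> match: F0=0 F1=3 F2=0 F3=0; commitIndex=0
Op 4: F3 acks idx 3 -> match: F0=0 F1=3 F2=0 F3=3; commitIndex=3
Op 5: F2 acks idx 2 -> match: F0=0 F1=3 F2=2 F3=3; commitIndex=3
Op 6: F2 acks idx 1 -> match: F0=0 F1=3 F2=2 F3=3; commitIndex=3
Op 7: append 2 -> log_len=5
Op 8: F1 acks idx 1 -> match: F0=0 F1=3 F2=2 F3=3; commitIndex=3
Op 9: F1 acks idx 3 -> match: F0=0 F1=3 F2=2 F3=3; commitIndex=3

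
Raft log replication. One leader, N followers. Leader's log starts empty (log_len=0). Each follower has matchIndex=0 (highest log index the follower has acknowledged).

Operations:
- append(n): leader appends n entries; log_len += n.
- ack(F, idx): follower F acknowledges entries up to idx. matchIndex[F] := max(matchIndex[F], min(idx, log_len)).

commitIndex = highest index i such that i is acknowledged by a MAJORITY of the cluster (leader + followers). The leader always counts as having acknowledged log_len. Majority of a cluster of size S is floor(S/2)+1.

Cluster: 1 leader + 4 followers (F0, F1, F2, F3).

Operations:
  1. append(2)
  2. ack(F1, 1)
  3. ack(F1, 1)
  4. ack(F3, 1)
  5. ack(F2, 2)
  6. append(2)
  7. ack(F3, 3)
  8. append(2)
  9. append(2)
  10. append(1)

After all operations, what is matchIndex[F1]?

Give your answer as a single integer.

Answer: 1

Derivation:
Op 1: append 2 -> log_len=2
Op 2: F1 acks idx 1 -> match: F0=0 F1=1 F2=0 F3=0; commitIndex=0
Op 3: F1 acks idx 1 -> match: F0=0 F1=1 F2=0 F3=0; commitIndex=0
Op 4: F3 acks idx 1 -> match: F0=0 F1=1 F2=0 F3=1; commitIndex=1
Op 5: F2 acks idx 2 -> match: F0=0 F1=1 F2=2 F3=1; commitIndex=1
Op 6: append 2 -> log_len=4
Op 7: F3 acks idx 3 -> match: F0=0 F1=1 F2=2 F3=3; commitIndex=2
Op 8: append 2 -> log_len=6
Op 9: append 2 -> log_len=8
Op 10: append 1 -> log_len=9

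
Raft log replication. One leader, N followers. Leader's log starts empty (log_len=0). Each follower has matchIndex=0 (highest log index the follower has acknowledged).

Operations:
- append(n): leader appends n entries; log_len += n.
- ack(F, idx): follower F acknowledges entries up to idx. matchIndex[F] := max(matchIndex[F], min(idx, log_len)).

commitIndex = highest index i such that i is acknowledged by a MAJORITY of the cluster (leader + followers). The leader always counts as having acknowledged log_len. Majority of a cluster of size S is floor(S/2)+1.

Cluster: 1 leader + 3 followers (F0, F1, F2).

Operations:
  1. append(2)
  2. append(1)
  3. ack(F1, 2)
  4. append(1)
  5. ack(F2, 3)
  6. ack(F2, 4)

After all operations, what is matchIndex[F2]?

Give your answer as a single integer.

Op 1: append 2 -> log_len=2
Op 2: append 1 -> log_len=3
Op 3: F1 acks idx 2 -> match: F0=0 F1=2 F2=0; commitIndex=0
Op 4: append 1 -> log_len=4
Op 5: F2 acks idx 3 -> match: F0=0 F1=2 F2=3; commitIndex=2
Op 6: F2 acks idx 4 -> match: F0=0 F1=2 F2=4; commitIndex=2

Answer: 4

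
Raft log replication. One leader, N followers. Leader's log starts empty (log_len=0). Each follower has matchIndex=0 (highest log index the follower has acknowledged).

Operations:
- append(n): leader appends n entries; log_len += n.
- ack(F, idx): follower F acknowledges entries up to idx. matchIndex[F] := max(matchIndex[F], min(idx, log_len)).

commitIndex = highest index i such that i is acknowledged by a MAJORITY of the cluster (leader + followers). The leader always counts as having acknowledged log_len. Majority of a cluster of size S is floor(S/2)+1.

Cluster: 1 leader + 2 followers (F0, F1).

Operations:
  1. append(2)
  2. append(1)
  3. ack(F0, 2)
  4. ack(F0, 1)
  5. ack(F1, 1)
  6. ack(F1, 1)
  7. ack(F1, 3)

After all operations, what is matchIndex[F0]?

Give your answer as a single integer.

Answer: 2

Derivation:
Op 1: append 2 -> log_len=2
Op 2: append 1 -> log_len=3
Op 3: F0 acks idx 2 -> match: F0=2 F1=0; commitIndex=2
Op 4: F0 acks idx 1 -> match: F0=2 F1=0; commitIndex=2
Op 5: F1 acks idx 1 -> match: F0=2 F1=1; commitIndex=2
Op 6: F1 acks idx 1 -> match: F0=2 F1=1; commitIndex=2
Op 7: F1 acks idx 3 -> match: F0=2 F1=3; commitIndex=3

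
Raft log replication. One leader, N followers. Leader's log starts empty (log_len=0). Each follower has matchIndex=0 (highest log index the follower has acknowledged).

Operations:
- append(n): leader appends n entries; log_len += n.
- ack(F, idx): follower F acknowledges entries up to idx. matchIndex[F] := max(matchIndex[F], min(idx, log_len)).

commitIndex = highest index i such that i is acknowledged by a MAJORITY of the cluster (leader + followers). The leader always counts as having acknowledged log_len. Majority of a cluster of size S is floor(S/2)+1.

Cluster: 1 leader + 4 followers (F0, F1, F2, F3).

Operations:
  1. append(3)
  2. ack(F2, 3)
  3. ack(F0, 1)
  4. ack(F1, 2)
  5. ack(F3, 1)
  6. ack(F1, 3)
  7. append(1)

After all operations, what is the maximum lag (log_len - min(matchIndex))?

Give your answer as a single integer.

Op 1: append 3 -> log_len=3
Op 2: F2 acks idx 3 -> match: F0=0 F1=0 F2=3 F3=0; commitIndex=0
Op 3: F0 acks idx 1 -> match: F0=1 F1=0 F2=3 F3=0; commitIndex=1
Op 4: F1 acks idx 2 -> match: F0=1 F1=2 F2=3 F3=0; commitIndex=2
Op 5: F3 acks idx 1 -> match: F0=1 F1=2 F2=3 F3=1; commitIndex=2
Op 6: F1 acks idx 3 -> match: F0=1 F1=3 F2=3 F3=1; commitIndex=3
Op 7: append 1 -> log_len=4

Answer: 3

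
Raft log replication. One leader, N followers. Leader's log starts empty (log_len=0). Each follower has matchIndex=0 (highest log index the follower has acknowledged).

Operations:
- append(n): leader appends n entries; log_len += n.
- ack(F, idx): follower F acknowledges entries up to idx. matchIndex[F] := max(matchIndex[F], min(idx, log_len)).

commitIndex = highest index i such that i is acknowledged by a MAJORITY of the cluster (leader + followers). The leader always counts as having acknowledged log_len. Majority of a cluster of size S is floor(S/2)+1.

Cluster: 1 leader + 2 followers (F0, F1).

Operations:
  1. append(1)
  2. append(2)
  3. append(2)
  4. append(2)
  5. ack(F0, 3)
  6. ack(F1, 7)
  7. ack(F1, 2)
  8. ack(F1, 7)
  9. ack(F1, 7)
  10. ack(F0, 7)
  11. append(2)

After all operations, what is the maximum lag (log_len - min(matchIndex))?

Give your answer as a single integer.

Answer: 2

Derivation:
Op 1: append 1 -> log_len=1
Op 2: append 2 -> log_len=3
Op 3: append 2 -> log_len=5
Op 4: append 2 -> log_len=7
Op 5: F0 acks idx 3 -> match: F0=3 F1=0; commitIndex=3
Op 6: F1 acks idx 7 -> match: F0=3 F1=7; commitIndex=7
Op 7: F1 acks idx 2 -> match: F0=3 F1=7; commitIndex=7
Op 8: F1 acks idx 7 -> match: F0=3 F1=7; commitIndex=7
Op 9: F1 acks idx 7 -> match: F0=3 F1=7; commitIndex=7
Op 10: F0 acks idx 7 -> match: F0=7 F1=7; commitIndex=7
Op 11: append 2 -> log_len=9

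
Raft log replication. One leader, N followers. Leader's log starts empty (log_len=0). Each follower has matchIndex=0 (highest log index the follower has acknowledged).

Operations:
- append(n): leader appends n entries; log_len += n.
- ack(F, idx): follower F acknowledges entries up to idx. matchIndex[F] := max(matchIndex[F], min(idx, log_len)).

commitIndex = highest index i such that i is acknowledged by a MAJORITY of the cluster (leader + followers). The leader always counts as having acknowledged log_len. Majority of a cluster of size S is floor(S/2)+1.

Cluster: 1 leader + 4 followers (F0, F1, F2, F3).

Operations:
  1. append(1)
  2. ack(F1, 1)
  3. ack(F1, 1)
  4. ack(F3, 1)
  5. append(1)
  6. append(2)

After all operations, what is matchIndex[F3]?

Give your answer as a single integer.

Op 1: append 1 -> log_len=1
Op 2: F1 acks idx 1 -> match: F0=0 F1=1 F2=0 F3=0; commitIndex=0
Op 3: F1 acks idx 1 -> match: F0=0 F1=1 F2=0 F3=0; commitIndex=0
Op 4: F3 acks idx 1 -> match: F0=0 F1=1 F2=0 F3=1; commitIndex=1
Op 5: append 1 -> log_len=2
Op 6: append 2 -> log_len=4

Answer: 1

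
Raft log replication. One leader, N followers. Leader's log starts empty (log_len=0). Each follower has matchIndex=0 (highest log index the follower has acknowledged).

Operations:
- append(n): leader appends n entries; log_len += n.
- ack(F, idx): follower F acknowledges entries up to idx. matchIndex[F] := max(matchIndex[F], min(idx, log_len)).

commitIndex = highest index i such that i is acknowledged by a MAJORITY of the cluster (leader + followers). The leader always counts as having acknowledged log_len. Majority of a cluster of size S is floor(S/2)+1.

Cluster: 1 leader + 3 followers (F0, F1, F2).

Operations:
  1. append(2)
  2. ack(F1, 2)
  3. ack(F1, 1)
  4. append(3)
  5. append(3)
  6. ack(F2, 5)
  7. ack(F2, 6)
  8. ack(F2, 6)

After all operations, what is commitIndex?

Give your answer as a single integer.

Answer: 2

Derivation:
Op 1: append 2 -> log_len=2
Op 2: F1 acks idx 2 -> match: F0=0 F1=2 F2=0; commitIndex=0
Op 3: F1 acks idx 1 -> match: F0=0 F1=2 F2=0; commitIndex=0
Op 4: append 3 -> log_len=5
Op 5: append 3 -> log_len=8
Op 6: F2 acks idx 5 -> match: F0=0 F1=2 F2=5; commitIndex=2
Op 7: F2 acks idx 6 -> match: F0=0 F1=2 F2=6; commitIndex=2
Op 8: F2 acks idx 6 -> match: F0=0 F1=2 F2=6; commitIndex=2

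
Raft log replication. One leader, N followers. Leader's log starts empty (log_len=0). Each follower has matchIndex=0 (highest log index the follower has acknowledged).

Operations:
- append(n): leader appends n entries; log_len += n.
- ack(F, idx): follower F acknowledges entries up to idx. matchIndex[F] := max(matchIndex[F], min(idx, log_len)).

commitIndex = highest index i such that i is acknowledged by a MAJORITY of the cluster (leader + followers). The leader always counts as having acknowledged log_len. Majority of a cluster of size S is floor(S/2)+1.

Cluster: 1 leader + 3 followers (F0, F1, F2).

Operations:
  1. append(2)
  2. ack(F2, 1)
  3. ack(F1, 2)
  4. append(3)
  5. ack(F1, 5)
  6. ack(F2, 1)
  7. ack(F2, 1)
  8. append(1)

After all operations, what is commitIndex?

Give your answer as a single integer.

Answer: 1

Derivation:
Op 1: append 2 -> log_len=2
Op 2: F2 acks idx 1 -> match: F0=0 F1=0 F2=1; commitIndex=0
Op 3: F1 acks idx 2 -> match: F0=0 F1=2 F2=1; commitIndex=1
Op 4: append 3 -> log_len=5
Op 5: F1 acks idx 5 -> match: F0=0 F1=5 F2=1; commitIndex=1
Op 6: F2 acks idx 1 -> match: F0=0 F1=5 F2=1; commitIndex=1
Op 7: F2 acks idx 1 -> match: F0=0 F1=5 F2=1; commitIndex=1
Op 8: append 1 -> log_len=6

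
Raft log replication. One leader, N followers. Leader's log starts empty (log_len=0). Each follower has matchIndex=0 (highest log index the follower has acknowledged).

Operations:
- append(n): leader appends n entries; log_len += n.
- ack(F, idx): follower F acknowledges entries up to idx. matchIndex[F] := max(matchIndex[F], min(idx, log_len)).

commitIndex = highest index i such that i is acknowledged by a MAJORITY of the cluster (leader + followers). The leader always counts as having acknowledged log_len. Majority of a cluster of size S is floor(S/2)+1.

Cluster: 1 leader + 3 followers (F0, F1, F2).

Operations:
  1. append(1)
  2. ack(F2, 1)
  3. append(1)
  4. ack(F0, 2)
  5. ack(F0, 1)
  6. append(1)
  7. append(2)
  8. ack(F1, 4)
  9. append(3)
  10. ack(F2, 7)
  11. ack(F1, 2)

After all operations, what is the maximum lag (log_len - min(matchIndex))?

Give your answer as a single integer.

Answer: 6

Derivation:
Op 1: append 1 -> log_len=1
Op 2: F2 acks idx 1 -> match: F0=0 F1=0 F2=1; commitIndex=0
Op 3: append 1 -> log_len=2
Op 4: F0 acks idx 2 -> match: F0=2 F1=0 F2=1; commitIndex=1
Op 5: F0 acks idx 1 -> match: F0=2 F1=0 F2=1; commitIndex=1
Op 6: append 1 -> log_len=3
Op 7: append 2 -> log_len=5
Op 8: F1 acks idx 4 -> match: F0=2 F1=4 F2=1; commitIndex=2
Op 9: append 3 -> log_len=8
Op 10: F2 acks idx 7 -> match: F0=2 F1=4 F2=7; commitIndex=4
Op 11: F1 acks idx 2 -> match: F0=2 F1=4 F2=7; commitIndex=4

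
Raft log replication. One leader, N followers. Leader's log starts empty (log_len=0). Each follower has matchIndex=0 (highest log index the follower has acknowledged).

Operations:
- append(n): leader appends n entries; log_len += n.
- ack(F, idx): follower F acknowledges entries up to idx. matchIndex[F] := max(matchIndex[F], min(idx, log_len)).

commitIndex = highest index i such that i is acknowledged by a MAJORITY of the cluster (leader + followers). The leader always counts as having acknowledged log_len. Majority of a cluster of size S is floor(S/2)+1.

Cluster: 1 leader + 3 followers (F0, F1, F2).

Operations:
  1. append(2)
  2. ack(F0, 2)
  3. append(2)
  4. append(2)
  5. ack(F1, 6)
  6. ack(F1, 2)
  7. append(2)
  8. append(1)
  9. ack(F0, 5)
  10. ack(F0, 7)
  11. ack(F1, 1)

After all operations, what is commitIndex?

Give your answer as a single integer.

Op 1: append 2 -> log_len=2
Op 2: F0 acks idx 2 -> match: F0=2 F1=0 F2=0; commitIndex=0
Op 3: append 2 -> log_len=4
Op 4: append 2 -> log_len=6
Op 5: F1 acks idx 6 -> match: F0=2 F1=6 F2=0; commitIndex=2
Op 6: F1 acks idx 2 -> match: F0=2 F1=6 F2=0; commitIndex=2
Op 7: append 2 -> log_len=8
Op 8: append 1 -> log_len=9
Op 9: F0 acks idx 5 -> match: F0=5 F1=6 F2=0; commitIndex=5
Op 10: F0 acks idx 7 -> match: F0=7 F1=6 F2=0; commitIndex=6
Op 11: F1 acks idx 1 -> match: F0=7 F1=6 F2=0; commitIndex=6

Answer: 6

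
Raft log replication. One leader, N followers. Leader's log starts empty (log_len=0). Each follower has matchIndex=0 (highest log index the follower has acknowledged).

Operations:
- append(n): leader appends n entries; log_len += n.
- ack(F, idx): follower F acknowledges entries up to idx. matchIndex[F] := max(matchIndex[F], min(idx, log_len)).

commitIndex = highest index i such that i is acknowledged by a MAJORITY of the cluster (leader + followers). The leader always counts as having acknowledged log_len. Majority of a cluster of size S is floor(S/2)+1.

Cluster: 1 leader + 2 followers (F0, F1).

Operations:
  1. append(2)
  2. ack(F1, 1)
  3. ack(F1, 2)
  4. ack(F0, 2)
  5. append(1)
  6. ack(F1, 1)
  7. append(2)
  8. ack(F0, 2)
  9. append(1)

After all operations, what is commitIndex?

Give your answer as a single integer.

Op 1: append 2 -> log_len=2
Op 2: F1 acks idx 1 -> match: F0=0 F1=1; commitIndex=1
Op 3: F1 acks idx 2 -> match: F0=0 F1=2; commitIndex=2
Op 4: F0 acks idx 2 -> match: F0=2 F1=2; commitIndex=2
Op 5: append 1 -> log_len=3
Op 6: F1 acks idx 1 -> match: F0=2 F1=2; commitIndex=2
Op 7: append 2 -> log_len=5
Op 8: F0 acks idx 2 -> match: F0=2 F1=2; commitIndex=2
Op 9: append 1 -> log_len=6

Answer: 2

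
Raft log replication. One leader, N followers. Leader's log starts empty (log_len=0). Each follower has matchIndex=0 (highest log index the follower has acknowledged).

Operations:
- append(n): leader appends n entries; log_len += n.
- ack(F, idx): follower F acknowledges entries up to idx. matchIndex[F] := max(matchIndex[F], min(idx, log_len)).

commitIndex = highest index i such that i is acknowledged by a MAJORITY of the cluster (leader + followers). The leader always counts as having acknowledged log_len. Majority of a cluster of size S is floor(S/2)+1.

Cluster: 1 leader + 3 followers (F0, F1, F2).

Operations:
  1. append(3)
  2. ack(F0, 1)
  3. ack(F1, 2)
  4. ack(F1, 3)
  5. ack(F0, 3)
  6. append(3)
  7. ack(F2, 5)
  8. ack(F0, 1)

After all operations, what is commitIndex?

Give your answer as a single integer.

Op 1: append 3 -> log_len=3
Op 2: F0 acks idx 1 -> match: F0=1 F1=0 F2=0; commitIndex=0
Op 3: F1 acks idx 2 -> match: F0=1 F1=2 F2=0; commitIndex=1
Op 4: F1 acks idx 3 -> match: F0=1 F1=3 F2=0; commitIndex=1
Op 5: F0 acks idx 3 -> match: F0=3 F1=3 F2=0; commitIndex=3
Op 6: append 3 -> log_len=6
Op 7: F2 acks idx 5 -> match: F0=3 F1=3 F2=5; commitIndex=3
Op 8: F0 acks idx 1 -> match: F0=3 F1=3 F2=5; commitIndex=3

Answer: 3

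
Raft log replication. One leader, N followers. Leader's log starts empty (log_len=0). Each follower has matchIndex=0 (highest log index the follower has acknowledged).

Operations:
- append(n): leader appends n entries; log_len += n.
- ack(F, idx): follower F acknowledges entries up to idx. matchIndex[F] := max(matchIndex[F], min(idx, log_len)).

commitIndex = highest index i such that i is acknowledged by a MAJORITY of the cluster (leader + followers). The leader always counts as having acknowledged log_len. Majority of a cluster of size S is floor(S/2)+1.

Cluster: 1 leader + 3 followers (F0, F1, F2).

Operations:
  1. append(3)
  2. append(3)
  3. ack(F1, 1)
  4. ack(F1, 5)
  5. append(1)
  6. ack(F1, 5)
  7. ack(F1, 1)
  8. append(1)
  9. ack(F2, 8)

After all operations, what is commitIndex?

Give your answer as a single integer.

Answer: 5

Derivation:
Op 1: append 3 -> log_len=3
Op 2: append 3 -> log_len=6
Op 3: F1 acks idx 1 -> match: F0=0 F1=1 F2=0; commitIndex=0
Op 4: F1 acks idx 5 -> match: F0=0 F1=5 F2=0; commitIndex=0
Op 5: append 1 -> log_len=7
Op 6: F1 acks idx 5 -> match: F0=0 F1=5 F2=0; commitIndex=0
Op 7: F1 acks idx 1 -> match: F0=0 F1=5 F2=0; commitIndex=0
Op 8: append 1 -> log_len=8
Op 9: F2 acks idx 8 -> match: F0=0 F1=5 F2=8; commitIndex=5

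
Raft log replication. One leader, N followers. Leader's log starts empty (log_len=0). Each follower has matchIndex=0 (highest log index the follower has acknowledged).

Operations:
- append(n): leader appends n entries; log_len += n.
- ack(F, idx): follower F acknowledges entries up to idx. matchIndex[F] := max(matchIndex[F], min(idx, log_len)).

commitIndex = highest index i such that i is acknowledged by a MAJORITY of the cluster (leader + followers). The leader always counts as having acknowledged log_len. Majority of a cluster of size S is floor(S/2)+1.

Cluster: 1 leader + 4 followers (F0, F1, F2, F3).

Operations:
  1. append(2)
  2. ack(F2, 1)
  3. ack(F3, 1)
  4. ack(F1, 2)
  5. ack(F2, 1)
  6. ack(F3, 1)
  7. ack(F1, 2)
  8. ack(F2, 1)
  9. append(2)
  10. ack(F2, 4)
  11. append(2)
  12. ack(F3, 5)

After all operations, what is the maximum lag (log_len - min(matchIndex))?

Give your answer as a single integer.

Op 1: append 2 -> log_len=2
Op 2: F2 acks idx 1 -> match: F0=0 F1=0 F2=1 F3=0; commitIndex=0
Op 3: F3 acks idx 1 -> match: F0=0 F1=0 F2=1 F3=1; commitIndex=1
Op 4: F1 acks idx 2 -> match: F0=0 F1=2 F2=1 F3=1; commitIndex=1
Op 5: F2 acks idx 1 -> match: F0=0 F1=2 F2=1 F3=1; commitIndex=1
Op 6: F3 acks idx 1 -> match: F0=0 F1=2 F2=1 F3=1; commitIndex=1
Op 7: F1 acks idx 2 -> match: F0=0 F1=2 F2=1 F3=1; commitIndex=1
Op 8: F2 acks idx 1 -> match: F0=0 F1=2 F2=1 F3=1; commitIndex=1
Op 9: append 2 -> log_len=4
Op 10: F2 acks idx 4 -> match: F0=0 F1=2 F2=4 F3=1; commitIndex=2
Op 11: append 2 -> log_len=6
Op 12: F3 acks idx 5 -> match: F0=0 F1=2 F2=4 F3=5; commitIndex=4

Answer: 6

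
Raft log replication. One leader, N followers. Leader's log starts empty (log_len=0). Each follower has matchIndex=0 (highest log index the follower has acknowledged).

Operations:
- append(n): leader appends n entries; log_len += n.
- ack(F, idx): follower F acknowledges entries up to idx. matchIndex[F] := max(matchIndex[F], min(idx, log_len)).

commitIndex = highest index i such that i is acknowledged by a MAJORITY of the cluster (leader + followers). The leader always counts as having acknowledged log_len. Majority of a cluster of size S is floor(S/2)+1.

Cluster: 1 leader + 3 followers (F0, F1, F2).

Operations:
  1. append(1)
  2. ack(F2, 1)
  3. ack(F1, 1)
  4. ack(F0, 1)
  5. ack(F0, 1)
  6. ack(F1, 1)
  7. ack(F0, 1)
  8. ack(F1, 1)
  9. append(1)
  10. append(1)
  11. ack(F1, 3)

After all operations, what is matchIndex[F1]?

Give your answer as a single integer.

Answer: 3

Derivation:
Op 1: append 1 -> log_len=1
Op 2: F2 acks idx 1 -> match: F0=0 F1=0 F2=1; commitIndex=0
Op 3: F1 acks idx 1 -> match: F0=0 F1=1 F2=1; commitIndex=1
Op 4: F0 acks idx 1 -> match: F0=1 F1=1 F2=1; commitIndex=1
Op 5: F0 acks idx 1 -> match: F0=1 F1=1 F2=1; commitIndex=1
Op 6: F1 acks idx 1 -> match: F0=1 F1=1 F2=1; commitIndex=1
Op 7: F0 acks idx 1 -> match: F0=1 F1=1 F2=1; commitIndex=1
Op 8: F1 acks idx 1 -> match: F0=1 F1=1 F2=1; commitIndex=1
Op 9: append 1 -> log_len=2
Op 10: append 1 -> log_len=3
Op 11: F1 acks idx 3 -> match: F0=1 F1=3 F2=1; commitIndex=1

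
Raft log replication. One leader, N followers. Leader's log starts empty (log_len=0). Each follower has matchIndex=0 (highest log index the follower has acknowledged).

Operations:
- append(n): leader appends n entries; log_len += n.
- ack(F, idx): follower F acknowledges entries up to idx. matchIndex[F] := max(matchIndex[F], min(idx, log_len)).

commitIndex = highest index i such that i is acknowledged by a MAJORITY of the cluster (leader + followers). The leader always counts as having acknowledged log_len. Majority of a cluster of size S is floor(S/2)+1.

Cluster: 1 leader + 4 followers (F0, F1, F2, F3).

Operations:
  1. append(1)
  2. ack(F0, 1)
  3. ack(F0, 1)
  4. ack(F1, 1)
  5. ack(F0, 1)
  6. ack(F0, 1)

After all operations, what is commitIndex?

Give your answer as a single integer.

Answer: 1

Derivation:
Op 1: append 1 -> log_len=1
Op 2: F0 acks idx 1 -> match: F0=1 F1=0 F2=0 F3=0; commitIndex=0
Op 3: F0 acks idx 1 -> match: F0=1 F1=0 F2=0 F3=0; commitIndex=0
Op 4: F1 acks idx 1 -> match: F0=1 F1=1 F2=0 F3=0; commitIndex=1
Op 5: F0 acks idx 1 -> match: F0=1 F1=1 F2=0 F3=0; commitIndex=1
Op 6: F0 acks idx 1 -> match: F0=1 F1=1 F2=0 F3=0; commitIndex=1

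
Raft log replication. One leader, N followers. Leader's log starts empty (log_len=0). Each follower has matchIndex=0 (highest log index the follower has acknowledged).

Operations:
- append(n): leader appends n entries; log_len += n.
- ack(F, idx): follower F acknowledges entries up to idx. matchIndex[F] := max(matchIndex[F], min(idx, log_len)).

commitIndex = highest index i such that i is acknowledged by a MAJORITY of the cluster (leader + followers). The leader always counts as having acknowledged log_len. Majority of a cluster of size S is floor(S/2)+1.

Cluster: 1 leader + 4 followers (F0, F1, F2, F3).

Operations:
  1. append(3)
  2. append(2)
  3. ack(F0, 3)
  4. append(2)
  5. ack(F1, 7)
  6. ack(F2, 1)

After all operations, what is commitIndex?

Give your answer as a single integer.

Op 1: append 3 -> log_len=3
Op 2: append 2 -> log_len=5
Op 3: F0 acks idx 3 -> match: F0=3 F1=0 F2=0 F3=0; commitIndex=0
Op 4: append 2 -> log_len=7
Op 5: F1 acks idx 7 -> match: F0=3 F1=7 F2=0 F3=0; commitIndex=3
Op 6: F2 acks idx 1 -> match: F0=3 F1=7 F2=1 F3=0; commitIndex=3

Answer: 3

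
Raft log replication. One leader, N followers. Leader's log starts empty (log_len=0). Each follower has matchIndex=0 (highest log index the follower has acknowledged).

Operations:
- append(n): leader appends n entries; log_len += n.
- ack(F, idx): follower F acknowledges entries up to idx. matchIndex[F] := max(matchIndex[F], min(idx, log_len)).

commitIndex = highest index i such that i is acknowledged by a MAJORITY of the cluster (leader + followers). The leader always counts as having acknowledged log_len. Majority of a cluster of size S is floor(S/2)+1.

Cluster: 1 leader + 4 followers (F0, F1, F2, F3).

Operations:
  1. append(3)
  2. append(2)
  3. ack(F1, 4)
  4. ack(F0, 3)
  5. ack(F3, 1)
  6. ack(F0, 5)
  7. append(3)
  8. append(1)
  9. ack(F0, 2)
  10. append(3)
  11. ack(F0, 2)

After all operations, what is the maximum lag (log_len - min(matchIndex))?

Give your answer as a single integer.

Answer: 12

Derivation:
Op 1: append 3 -> log_len=3
Op 2: append 2 -> log_len=5
Op 3: F1 acks idx 4 -> match: F0=0 F1=4 F2=0 F3=0; commitIndex=0
Op 4: F0 acks idx 3 -> match: F0=3 F1=4 F2=0 F3=0; commitIndex=3
Op 5: F3 acks idx 1 -> match: F0=3 F1=4 F2=0 F3=1; commitIndex=3
Op 6: F0 acks idx 5 -> match: F0=5 F1=4 F2=0 F3=1; commitIndex=4
Op 7: append 3 -> log_len=8
Op 8: append 1 -> log_len=9
Op 9: F0 acks idx 2 -> match: F0=5 F1=4 F2=0 F3=1; commitIndex=4
Op 10: append 3 -> log_len=12
Op 11: F0 acks idx 2 -> match: F0=5 F1=4 F2=0 F3=1; commitIndex=4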